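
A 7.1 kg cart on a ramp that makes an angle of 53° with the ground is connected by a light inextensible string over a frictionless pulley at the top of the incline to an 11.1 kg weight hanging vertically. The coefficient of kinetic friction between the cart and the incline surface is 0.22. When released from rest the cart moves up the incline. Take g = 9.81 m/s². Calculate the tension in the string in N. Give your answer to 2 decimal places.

For the cart on the incline: the weight component along the slope is m₁g sin 53° = 7.1 × 9.81 × 0.7986 = 55.623 N and the normal force is N = m₁g cos 53° = 41.917 N.
Kinetic friction opposes the cart's motion up the incline: f = μN = 0.22 × 41.917 = 9.222 N acting down the slope.
Newton's second law for the cart (up-slope positive): T − 55.623 − 9.222 = 7.1 a. For the hanging weight (downward positive): 11.1 × 9.81 − T = 11.1 a.
Adding the two equations eliminates T: 44.046 = 18.2 a, so a = 2.4201 m/s².
Then from the hanging weight's equation, T = 11.1 × (9.81 − 2.4201) = 82.028 N.

82.03 N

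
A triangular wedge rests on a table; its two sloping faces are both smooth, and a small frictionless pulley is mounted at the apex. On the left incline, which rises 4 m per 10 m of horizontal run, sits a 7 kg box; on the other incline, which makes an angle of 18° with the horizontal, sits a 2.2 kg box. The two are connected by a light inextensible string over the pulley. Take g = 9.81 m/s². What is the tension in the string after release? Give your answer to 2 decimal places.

Resolve each weight along its own incline: the 7 kg mass has component 7 × 9.81 × sin 21.80° = 25.503 N down its slope, and the 2.2 kg mass has 2.2 × 9.81 × sin 18° = 6.669 N down its slope.
The 7 kg side's 25.503 N exceeds the other side's 6.669 N, so that mass slides down and the 2.2 kg mass slides up. Taking that direction as positive, Newton's second law for the whole system gives 25.503 − 6.669 = (7 + 2.2) a, so a = 18.834 / 9.2 = 2.0472 m/s².
For the 2.2 kg mass (up-slope positive): T − 6.669 = 2.2 × 2.0472, so T = 11.173 N.

11.17 N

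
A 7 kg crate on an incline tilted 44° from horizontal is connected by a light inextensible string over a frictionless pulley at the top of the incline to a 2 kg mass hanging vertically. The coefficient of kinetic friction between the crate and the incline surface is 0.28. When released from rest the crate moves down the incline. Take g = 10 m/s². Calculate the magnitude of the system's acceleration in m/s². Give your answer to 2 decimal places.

1.61 m/s²

For the crate on the incline: the weight component along the slope is m₁g sin 44° = 7 × 10 × 0.6947 = 48.629 N and the normal force is N = m₁g cos 44° = 50.354 N.
Kinetic friction opposes the crate's motion down the incline: f = μN = 0.28 × 50.354 = 14.099 N acting up the slope.
Newton's second law for the crate (down-slope positive): 48.629 − 14.099 − T = 7 a. For the hanging mass (upward positive): T − 2 × 10 = 2 a.
Adding the two equations eliminates T: 14.530 = 9 a, so a = 1.6144 m/s².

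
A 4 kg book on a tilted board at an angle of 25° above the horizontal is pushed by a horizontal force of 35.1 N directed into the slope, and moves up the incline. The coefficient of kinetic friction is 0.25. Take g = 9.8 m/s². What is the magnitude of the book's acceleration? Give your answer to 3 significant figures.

The horizontal push has components F cos 25° = 35.1 × 0.9063 = 31.811 N up the incline and F sin 25° = 35.1 × 0.4226 = 14.833 N pressing into the surface.
The normal force is therefore N = mg cos 25° + F sin 25° = 35.527 + 14.833 = 50.360 N, and kinetic friction down the slope is μN = 0.25 × 50.360 = 12.590 N.
Along the incline: F cos 25° − mg sin 25° − μN = ma, so 31.811 − 16.566 − 12.590 = 4 a, giving a = 0.6638 m/s².

0.664 m/s²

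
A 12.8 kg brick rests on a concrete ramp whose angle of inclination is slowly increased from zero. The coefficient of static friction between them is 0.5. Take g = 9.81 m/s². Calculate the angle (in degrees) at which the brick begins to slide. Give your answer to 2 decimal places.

26.57°

At the threshold of sliding, static friction is at its maximum μ_s N and exactly balances the weight component along the incline: mg sin θ = μ_s mg cos θ.
Hence tan θ = μ_s = 0.5, so θ = arctan(0.5) = 26.5651°.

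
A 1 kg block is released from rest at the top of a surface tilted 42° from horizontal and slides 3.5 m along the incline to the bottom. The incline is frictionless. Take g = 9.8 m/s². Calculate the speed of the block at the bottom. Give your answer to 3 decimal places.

The weight component along the incline is mg sin 42° = 6.557 N and the normal force is N = mg cos 42° = 7.283 N.
With no friction, a = g sin 42° = 6.5575 m/s².
Starting from rest over a distance of 3.5 m, v² = 2aL = 2 × 6.5575 × 3.5 = 45.9025, so v = 6.7751 m/s.

6.775 m/s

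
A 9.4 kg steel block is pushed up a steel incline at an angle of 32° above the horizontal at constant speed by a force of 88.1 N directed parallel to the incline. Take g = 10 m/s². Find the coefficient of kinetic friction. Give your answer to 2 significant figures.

0.48

At constant speed ΣF = 0 along the incline. The applied 88.1 N acts up the slope; the weight component mg sin 32° = 49.812 N and kinetic friction μN both act down the slope.
So 88.1 = 49.812 + μ × 79.717, giving μ = (88.1 − 49.812) / 79.717 = 0.4803.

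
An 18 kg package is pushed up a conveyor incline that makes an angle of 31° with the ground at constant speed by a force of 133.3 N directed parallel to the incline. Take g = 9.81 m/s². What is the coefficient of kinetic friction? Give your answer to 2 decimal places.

0.28

At constant speed ΣF = 0 along the incline. The applied 133.3 N acts up the slope; the weight component mg sin 31° = 90.945 N and kinetic friction μN both act down the slope.
So 133.3 = 90.945 + μ × 151.359, giving μ = (133.3 − 90.945) / 151.359 = 0.2798.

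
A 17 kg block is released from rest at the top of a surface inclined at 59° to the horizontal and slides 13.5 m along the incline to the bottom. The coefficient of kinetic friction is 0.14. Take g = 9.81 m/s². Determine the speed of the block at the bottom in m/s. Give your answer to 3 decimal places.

14.420 m/s

The weight component along the incline is mg sin 59° = 142.950 N and the normal force is N = mg cos 59° = 85.893 N.
Friction up the slope is f = μN = 0.14 × 85.893 = 12.025 N, so the net downslope force is 142.950 − 12.025 = 130.925 N and a = 130.925 / 17 = 7.7015 m/s².
Starting from rest over a distance of 13.5 m, v² = 2aL = 2 × 7.7015 × 13.5 = 207.9405, so v = 14.4201 m/s.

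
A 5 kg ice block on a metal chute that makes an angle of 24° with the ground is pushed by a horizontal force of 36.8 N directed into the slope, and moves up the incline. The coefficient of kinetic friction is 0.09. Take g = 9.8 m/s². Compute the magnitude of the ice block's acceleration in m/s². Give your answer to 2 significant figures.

1.7 m/s²

The horizontal push has components F cos 24° = 36.8 × 0.9135 = 33.617 N up the incline and F sin 24° = 36.8 × 0.4067 = 14.967 N pressing into the surface.
The normal force is therefore N = mg cos 24° + F sin 24° = 44.761 + 14.967 = 59.728 N, and kinetic friction down the slope is μN = 0.09 × 59.728 = 5.376 N.
Along the incline: F cos 24° − mg sin 24° − μN = ma, so 33.617 − 19.928 − 5.376 = 5 a, giving a = 1.6626 m/s².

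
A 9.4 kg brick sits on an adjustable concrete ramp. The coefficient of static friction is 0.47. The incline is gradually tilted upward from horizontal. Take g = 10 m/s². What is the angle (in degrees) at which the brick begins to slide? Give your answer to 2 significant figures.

At the threshold of sliding, static friction is at its maximum μ_s N and exactly balances the weight component along the incline: mg sin θ = μ_s mg cos θ.
Hence tan θ = μ_s = 0.47, so θ = arctan(0.47) = 25.1735°.

25°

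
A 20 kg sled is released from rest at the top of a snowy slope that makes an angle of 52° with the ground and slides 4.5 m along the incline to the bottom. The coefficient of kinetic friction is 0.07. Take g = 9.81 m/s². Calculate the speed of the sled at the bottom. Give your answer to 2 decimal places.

8.11 m/s

The weight component along the incline is mg sin 52° = 154.608 N and the normal force is N = mg cos 52° = 120.793 N.
Friction up the slope is f = μN = 0.07 × 120.793 = 8.456 N, so the net downslope force is 154.608 − 8.456 = 146.152 N and a = 146.152 / 20 = 7.3076 m/s².
Starting from rest over a distance of 4.5 m, v² = 2aL = 2 × 7.3076 × 4.5 = 65.7684, so v = 8.1098 m/s.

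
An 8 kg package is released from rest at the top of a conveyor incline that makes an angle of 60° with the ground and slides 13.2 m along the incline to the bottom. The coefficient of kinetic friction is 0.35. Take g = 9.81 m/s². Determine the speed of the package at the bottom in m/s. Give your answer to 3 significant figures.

The weight component along the incline is mg sin 60° = 67.966 N and the normal force is N = mg cos 60° = 39.240 N.
Friction up the slope is f = μN = 0.35 × 39.240 = 13.734 N, so the net downslope force is 67.966 − 13.734 = 54.232 N and a = 54.232 / 8 = 6.7790 m/s².
Starting from rest over a distance of 13.2 m, v² = 2aL = 2 × 6.7790 × 13.2 = 178.9656, so v = 13.3778 m/s.

13.4 m/s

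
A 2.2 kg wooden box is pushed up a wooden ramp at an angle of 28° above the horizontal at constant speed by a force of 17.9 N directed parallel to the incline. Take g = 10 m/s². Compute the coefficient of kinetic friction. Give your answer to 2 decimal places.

0.39

At constant speed ΣF = 0 along the incline. The applied 17.9 N acts up the slope; the weight component mg sin 28° = 10.328 N and kinetic friction μN both act down the slope.
So 17.9 = 10.328 + μ × 19.425, giving μ = (17.9 − 10.328) / 19.425 = 0.3898.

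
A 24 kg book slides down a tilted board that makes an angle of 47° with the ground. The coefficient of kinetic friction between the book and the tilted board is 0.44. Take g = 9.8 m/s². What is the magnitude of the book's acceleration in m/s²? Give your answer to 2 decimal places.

4.23 m/s²

Resolving the weight along the incline: the component pulling the book down the slope is mg sin 47° = 24 × 9.8 × 0.7314 = 172.025 N, and the normal force is N = mg cos 47° = 24 × 9.8 × 0.6820 = 160.406 N.
Kinetic friction acts up the slope with magnitude f = μN = 0.44 × 160.406 = 70.579 N.
Net force along the incline is 172.025 − 70.579 = 101.446 N, so a = 101.446 / 24 = 4.2269 m/s².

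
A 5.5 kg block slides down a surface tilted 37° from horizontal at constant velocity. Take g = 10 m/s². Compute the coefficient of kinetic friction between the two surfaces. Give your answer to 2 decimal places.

At constant velocity the net force along the incline is zero: mg sin 37° = μ mg cos 37°.
So μ = tan 37° = 0.6018 / 0.7986 = 0.7536.

0.75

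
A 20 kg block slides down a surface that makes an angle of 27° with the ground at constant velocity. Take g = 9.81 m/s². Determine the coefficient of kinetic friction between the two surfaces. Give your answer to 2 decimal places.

0.51

At constant velocity the net force along the incline is zero: mg sin 27° = μ mg cos 27°.
So μ = tan 27° = 0.4540 / 0.8910 = 0.5095.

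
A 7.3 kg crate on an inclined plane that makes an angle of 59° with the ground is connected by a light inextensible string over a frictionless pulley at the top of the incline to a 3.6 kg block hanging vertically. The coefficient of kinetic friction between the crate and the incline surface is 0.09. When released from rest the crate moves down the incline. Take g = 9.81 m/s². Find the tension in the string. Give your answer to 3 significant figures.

42.8 N

For the crate on the incline: the weight component along the slope is m₁g sin 59° = 7.3 × 9.81 × 0.8572 = 61.387 N and the normal force is N = m₁g cos 59° = 36.883 N.
Kinetic friction opposes the crate's motion down the incline: f = μN = 0.09 × 36.883 = 3.319 N acting up the slope.
Newton's second law for the crate (down-slope positive): 61.387 − 3.319 − T = 7.3 a. For the hanging block (upward positive): T − 3.6 × 9.81 = 3.6 a.
Adding the two equations eliminates T: 22.752 = 10.9 a, so a = 2.0873 m/s².
Then from the hanging block's equation, T = 3.6 × (9.81 + 2.0873) = 42.830 N.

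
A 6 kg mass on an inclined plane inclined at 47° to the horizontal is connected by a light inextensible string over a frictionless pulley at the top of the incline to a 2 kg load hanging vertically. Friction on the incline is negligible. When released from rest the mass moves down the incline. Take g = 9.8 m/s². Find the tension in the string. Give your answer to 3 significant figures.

For the mass on the incline: the weight component along the slope is m₁g sin 47° = 6 × 9.8 × 0.7314 = 43.006 N and the normal force is N = m₁g cos 47° = 40.102 N.
Newton's second law for the mass (down-slope positive): 43.006 − T = 6 a. For the hanging load (upward positive): T − 2 × 9.8 = 2 a.
Adding the two equations eliminates T: 23.406 = 8 a, so a = 2.9257 m/s².
Then from the hanging load's equation, T = 2 × (9.8 + 2.9257) = 25.451 N.

25.5 N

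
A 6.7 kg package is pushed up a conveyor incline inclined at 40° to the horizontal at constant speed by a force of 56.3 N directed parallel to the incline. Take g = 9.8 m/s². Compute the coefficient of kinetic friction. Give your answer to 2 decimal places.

At constant speed ΣF = 0 along the incline. The applied 56.3 N acts up the slope; the weight component mg sin 40° = 42.205 N and kinetic friction μN both act down the slope.
So 56.3 = 42.205 + μ × 50.298, giving μ = (56.3 − 42.205) / 50.298 = 0.2802.

0.28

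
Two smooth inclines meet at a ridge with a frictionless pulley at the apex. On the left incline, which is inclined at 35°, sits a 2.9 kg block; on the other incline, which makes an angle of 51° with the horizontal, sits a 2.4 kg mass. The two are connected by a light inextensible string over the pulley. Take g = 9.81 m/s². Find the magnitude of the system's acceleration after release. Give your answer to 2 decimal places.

0.37 m/s²

Resolve each weight along its own incline: the 2.9 kg mass has component 2.9 × 9.81 × sin 35° = 16.318 N down its slope, and the 2.4 kg mass has 2.4 × 9.81 × sin 51° = 18.297 N down its slope.
The 2.4 kg side's 18.297 N exceeds the other side's 16.318 N, so that mass slides down and the 2.9 kg mass slides up. Taking that direction as positive, Newton's second law for the whole system gives 18.297 − 16.318 = (2.9 + 2.4) a, so a = 1.979 / 5.3 = 0.3734 m/s².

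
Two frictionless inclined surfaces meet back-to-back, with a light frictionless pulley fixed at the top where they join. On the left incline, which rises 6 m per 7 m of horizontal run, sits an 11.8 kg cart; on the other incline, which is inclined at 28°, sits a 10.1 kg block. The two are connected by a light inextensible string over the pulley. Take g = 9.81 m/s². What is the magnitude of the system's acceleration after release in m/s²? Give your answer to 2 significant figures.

1.3 m/s²

Resolve each weight along its own incline: the 11.8 kg mass has component 11.8 × 9.81 × sin 40.60° = 75.334 N down its slope, and the 10.1 kg mass has 10.1 × 9.81 × sin 28° = 46.516 N down its slope.
The 11.8 kg side's 75.334 N exceeds the other side's 46.516 N, so that mass slides down and the 10.1 kg mass slides up. Taking that direction as positive, Newton's second law for the whole system gives 75.334 − 46.516 = (11.8 + 10.1) a, so a = 28.818 / 21.9 = 1.3159 m/s².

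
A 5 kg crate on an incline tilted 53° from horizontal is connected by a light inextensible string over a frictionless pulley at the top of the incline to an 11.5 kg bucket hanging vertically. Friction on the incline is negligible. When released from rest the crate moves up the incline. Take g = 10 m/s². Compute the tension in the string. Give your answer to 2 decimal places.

62.68 N

For the crate on the incline: the weight component along the slope is m₁g sin 53° = 5 × 10 × 0.7986 = 39.930 N and the normal force is N = m₁g cos 53° = 30.091 N.
Newton's second law for the crate (up-slope positive): T − 39.930 = 5 a. For the hanging bucket (downward positive): 11.5 × 10 − T = 11.5 a.
Adding the two equations eliminates T: 75.070 = 16.5 a, so a = 4.5497 m/s².
Then from the hanging bucket's equation, T = 11.5 × (10 − 4.5497) = 62.678 N.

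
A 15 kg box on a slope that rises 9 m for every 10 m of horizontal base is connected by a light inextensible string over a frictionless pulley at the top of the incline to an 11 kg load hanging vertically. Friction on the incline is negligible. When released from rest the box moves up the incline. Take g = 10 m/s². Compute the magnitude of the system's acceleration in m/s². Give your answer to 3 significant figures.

For the box on the incline: the weight component along the slope is m₁g sin 41.99° = 15 × 10 × 0.6690 = 100.350 N and the normal force is N = m₁g cos 41.99° = 111.494 N.
Newton's second law for the box (up-slope positive): T − 100.350 = 15 a. For the hanging load (downward positive): 11 × 10 − T = 11 a.
Adding the two equations eliminates T: 9.650 = 26 a, so a = 0.3712 m/s².

0.371 m/s²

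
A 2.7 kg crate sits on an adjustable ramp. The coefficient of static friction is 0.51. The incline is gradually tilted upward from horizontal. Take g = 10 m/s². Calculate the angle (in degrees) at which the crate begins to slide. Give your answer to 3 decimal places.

At the threshold of sliding, static friction is at its maximum μ_s N and exactly balances the weight component along the incline: mg sin θ = μ_s mg cos θ.
Hence tan θ = μ_s = 0.51, so θ = arctan(0.51) = 27.0216°.

27.022°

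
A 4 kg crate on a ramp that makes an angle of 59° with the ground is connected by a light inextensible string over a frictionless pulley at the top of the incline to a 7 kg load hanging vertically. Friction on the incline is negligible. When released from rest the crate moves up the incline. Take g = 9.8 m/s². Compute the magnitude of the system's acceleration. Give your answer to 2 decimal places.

3.18 m/s²

For the crate on the incline: the weight component along the slope is m₁g sin 59° = 4 × 9.8 × 0.8572 = 33.602 N and the normal force is N = m₁g cos 59° = 20.189 N.
Newton's second law for the crate (up-slope positive): T − 33.602 = 4 a. For the hanging load (downward positive): 7 × 9.8 − T = 7 a.
Adding the two equations eliminates T: 34.998 = 11 a, so a = 3.1816 m/s².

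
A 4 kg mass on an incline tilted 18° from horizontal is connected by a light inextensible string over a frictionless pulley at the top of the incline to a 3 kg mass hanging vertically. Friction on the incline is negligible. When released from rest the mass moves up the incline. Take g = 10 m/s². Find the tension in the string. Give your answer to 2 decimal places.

22.44 N

For the mass on the incline: the weight component along the slope is m₁g sin 18° = 4 × 10 × 0.3090 = 12.360 N and the normal force is N = m₁g cos 18° = 38.042 N.
Newton's second law for the mass (up-slope positive): T − 12.360 = 4 a. For the hanging mass (downward positive): 3 × 10 − T = 3 a.
Adding the two equations eliminates T: 17.640 = 7 a, so a = 2.5200 m/s².
Then from the hanging mass's equation, T = 3 × (10 − 2.5200) = 22.440 N.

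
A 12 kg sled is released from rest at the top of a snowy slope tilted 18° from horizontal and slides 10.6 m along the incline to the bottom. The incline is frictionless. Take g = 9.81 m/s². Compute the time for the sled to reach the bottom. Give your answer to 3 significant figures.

The weight component along the incline is mg sin 18° = 36.377 N and the normal force is N = mg cos 18° = 111.958 N.
With no friction, a = g sin 18° = 3.0315 m/s².
Starting from rest, L = ½at², so t = √(2L/a) = √(2 × 10.6 / 3.0315) = 2.6445 s.

2.64 s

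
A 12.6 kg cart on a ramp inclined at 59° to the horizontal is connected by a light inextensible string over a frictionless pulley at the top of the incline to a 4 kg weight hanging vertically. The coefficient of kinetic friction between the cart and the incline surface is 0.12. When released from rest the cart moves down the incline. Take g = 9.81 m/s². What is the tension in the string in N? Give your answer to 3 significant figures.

For the cart on the incline: the weight component along the slope is m₁g sin 59° = 12.6 × 9.81 × 0.8572 = 105.955 N and the normal force is N = m₁g cos 59° = 63.662 N.
Kinetic friction opposes the cart's motion down the incline: f = μN = 0.12 × 63.662 = 7.639 N acting up the slope.
Newton's second law for the cart (down-slope positive): 105.955 − 7.639 − T = 12.6 a. For the hanging weight (upward positive): T − 4 × 9.81 = 4 a.
Adding the two equations eliminates T: 59.076 = 16.6 a, so a = 3.5588 m/s².
Then from the hanging weight's equation, T = 4 × (9.81 + 3.5588) = 53.475 N.

53.5 N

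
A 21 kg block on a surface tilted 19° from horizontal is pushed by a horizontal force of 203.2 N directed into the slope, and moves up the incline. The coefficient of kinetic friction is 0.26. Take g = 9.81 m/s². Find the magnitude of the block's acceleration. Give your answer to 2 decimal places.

The horizontal push has components F cos 19° = 203.2 × 0.9455 = 192.126 N up the incline and F sin 19° = 203.2 × 0.3256 = 66.162 N pressing into the surface.
The normal force is therefore N = mg cos 19° + F sin 19° = 194.782 + 66.162 = 260.944 N, and kinetic friction down the slope is μN = 0.26 × 260.944 = 67.845 N.
Along the incline: F cos 19° − mg sin 19° − μN = ma, so 192.126 − 67.077 − 67.845 = 21 a, giving a = 2.7240 m/s².

2.72 m/s²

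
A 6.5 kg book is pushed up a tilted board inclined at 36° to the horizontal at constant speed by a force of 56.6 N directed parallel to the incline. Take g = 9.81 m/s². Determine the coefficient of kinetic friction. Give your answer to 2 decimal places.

0.37

At constant speed ΣF = 0 along the incline. The applied 56.6 N acts up the slope; the weight component mg sin 36° = 37.480 N and kinetic friction μN both act down the slope.
So 56.6 = 37.480 + μ × 51.587, giving μ = (56.6 − 37.480) / 51.587 = 0.3706.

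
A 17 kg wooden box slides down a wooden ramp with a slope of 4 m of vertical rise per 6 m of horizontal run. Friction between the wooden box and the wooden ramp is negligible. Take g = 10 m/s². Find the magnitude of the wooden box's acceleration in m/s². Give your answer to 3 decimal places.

Resolving the weight along the incline: the component pulling the wooden box down the slope is mg sin 33.69° = 17 × 10 × 0.5547 = 94.299 N, and the normal force is N = mg cos 33.69° = 17 × 10 × 0.8321 = 141.457 N.
With no friction the net force along the incline is 94.299 N, so a = g sin 33.69° = 94.299 / 17 = 5.5470 m/s².

5.547 m/s²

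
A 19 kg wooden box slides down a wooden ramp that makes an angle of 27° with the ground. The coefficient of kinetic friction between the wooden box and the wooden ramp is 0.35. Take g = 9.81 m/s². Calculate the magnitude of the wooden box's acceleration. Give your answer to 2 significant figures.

1.4 m/s²

Resolving the weight along the incline: the component pulling the wooden box down the slope is mg sin 27° = 19 × 9.81 × 0.4540 = 84.621 N, and the normal force is N = mg cos 27° = 19 × 9.81 × 0.8910 = 166.073 N.
Kinetic friction acts up the slope with magnitude f = μN = 0.35 × 166.073 = 58.126 N.
Net force along the incline is 84.621 − 58.126 = 26.495 N, so a = 26.495 / 19 = 1.3945 m/s².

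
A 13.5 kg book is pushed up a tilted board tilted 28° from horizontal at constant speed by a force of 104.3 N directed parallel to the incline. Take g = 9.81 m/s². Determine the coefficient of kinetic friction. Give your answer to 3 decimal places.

0.360

At constant speed ΣF = 0 along the incline. The applied 104.3 N acts up the slope; the weight component mg sin 28° = 62.174 N and kinetic friction μN both act down the slope.
So 104.3 = 62.174 + μ × 116.933, giving μ = (104.3 − 62.174) / 116.933 = 0.3603.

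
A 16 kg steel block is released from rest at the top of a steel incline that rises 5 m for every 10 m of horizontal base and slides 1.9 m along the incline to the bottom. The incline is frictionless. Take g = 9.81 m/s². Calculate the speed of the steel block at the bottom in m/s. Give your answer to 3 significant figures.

The weight component along the incline is mg sin 26.57° = 70.195 N and the normal force is N = mg cos 26.57° = 140.389 N.
With no friction, a = g sin 26.57° = 4.3872 m/s².
Starting from rest over a distance of 1.9 m, v² = 2aL = 2 × 4.3872 × 1.9 = 16.6714, so v = 4.0831 m/s.

4.08 m/s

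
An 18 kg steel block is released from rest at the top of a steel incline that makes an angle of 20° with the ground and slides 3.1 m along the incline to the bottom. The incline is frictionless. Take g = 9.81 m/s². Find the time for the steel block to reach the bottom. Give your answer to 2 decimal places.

The weight component along the incline is mg sin 20° = 60.394 N and the normal force is N = mg cos 20° = 165.931 N.
With no friction, a = g sin 20° = 3.3552 m/s².
Starting from rest, L = ½at², so t = √(2L/a) = √(2 × 3.1 / 3.3552) = 1.3594 s.

1.36 s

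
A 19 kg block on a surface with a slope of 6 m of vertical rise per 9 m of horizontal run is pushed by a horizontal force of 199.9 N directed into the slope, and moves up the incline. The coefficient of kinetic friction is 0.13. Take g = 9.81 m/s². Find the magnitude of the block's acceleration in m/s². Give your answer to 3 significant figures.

1.49 m/s²

The horizontal push has components F cos 33.69° = 199.9 × 0.8321 = 166.337 N up the incline and F sin 33.69° = 199.9 × 0.5547 = 110.885 N pressing into the surface.
The normal force is therefore N = mg cos 33.69° + F sin 33.69° = 155.095 + 110.885 = 265.980 N, and kinetic friction down the slope is μN = 0.13 × 265.980 = 34.577 N.
Along the incline: F cos 33.69° − mg sin 33.69° − μN = ma, so 166.337 − 103.391 − 34.577 = 19 a, giving a = 1.4931 m/s².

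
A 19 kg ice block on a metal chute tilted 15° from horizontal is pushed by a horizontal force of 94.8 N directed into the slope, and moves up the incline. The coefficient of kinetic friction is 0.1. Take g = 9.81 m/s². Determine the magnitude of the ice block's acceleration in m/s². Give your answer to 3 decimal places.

1.204 m/s²

The horizontal push has components F cos 15° = 94.8 × 0.9659 = 91.567 N up the incline and F sin 15° = 94.8 × 0.2588 = 24.534 N pressing into the surface.
The normal force is therefore N = mg cos 15° + F sin 15° = 180.034 + 24.534 = 204.568 N, and kinetic friction down the slope is μN = 0.1 × 204.568 = 20.457 N.
Along the incline: F cos 15° − mg sin 15° − μN = ma, so 91.567 − 48.238 − 20.457 = 19 a, giving a = 1.2038 m/s².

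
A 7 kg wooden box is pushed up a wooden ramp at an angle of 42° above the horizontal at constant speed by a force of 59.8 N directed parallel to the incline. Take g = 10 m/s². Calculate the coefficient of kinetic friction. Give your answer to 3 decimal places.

At constant speed ΣF = 0 along the incline. The applied 59.8 N acts up the slope; the weight component mg sin 42° = 46.839 N and kinetic friction μN both act down the slope.
So 59.8 = 46.839 + μ × 52.020, giving μ = (59.8 − 46.839) / 52.020 = 0.2492.

0.249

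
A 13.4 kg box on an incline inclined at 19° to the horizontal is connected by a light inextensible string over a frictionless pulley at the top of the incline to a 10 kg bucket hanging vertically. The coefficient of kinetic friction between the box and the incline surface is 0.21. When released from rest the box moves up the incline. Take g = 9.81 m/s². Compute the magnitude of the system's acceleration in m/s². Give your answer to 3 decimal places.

For the box on the incline: the weight component along the slope is m₁g sin 19° = 13.4 × 9.81 × 0.3256 = 42.801 N and the normal force is N = m₁g cos 19° = 124.292 N.
Kinetic friction opposes the box's motion up the incline: f = μN = 0.21 × 124.292 = 26.101 N acting down the slope.
Newton's second law for the box (up-slope positive): T − 42.801 − 26.101 = 13.4 a. For the hanging bucket (downward positive): 10 × 9.81 − T = 10 a.
Adding the two equations eliminates T: 29.198 = 23.4 a, so a = 1.2478 m/s².

1.248 m/s²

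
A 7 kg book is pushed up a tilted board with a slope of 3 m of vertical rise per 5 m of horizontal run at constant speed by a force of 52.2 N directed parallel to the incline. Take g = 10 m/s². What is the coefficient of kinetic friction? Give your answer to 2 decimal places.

0.27

At constant speed ΣF = 0 along the incline. The applied 52.2 N acts up the slope; the weight component mg sin 30.96° = 36.015 N and kinetic friction μN both act down the slope.
So 52.2 = 36.015 + μ × 60.025, giving μ = (52.2 − 36.015) / 60.025 = 0.2696.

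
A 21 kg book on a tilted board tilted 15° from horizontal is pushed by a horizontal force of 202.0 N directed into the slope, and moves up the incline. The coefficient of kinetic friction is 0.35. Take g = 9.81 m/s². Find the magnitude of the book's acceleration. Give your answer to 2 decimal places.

2.56 m/s²

The horizontal push has components F cos 15° = 202.0 × 0.9659 = 195.112 N up the incline and F sin 15° = 202.0 × 0.2588 = 52.278 N pressing into the surface.
The normal force is therefore N = mg cos 15° + F sin 15° = 198.985 + 52.278 = 251.263 N, and kinetic friction down the slope is μN = 0.35 × 251.263 = 87.942 N.
Along the incline: F cos 15° − mg sin 15° − μN = ma, so 195.112 − 53.315 − 87.942 = 21 a, giving a = 2.5645 m/s².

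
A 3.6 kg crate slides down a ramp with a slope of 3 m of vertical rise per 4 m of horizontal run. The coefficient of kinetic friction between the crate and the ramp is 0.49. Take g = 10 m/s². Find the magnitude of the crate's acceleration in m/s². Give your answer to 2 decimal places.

Resolving the weight along the incline: the component pulling the crate down the slope is mg sin 36.87° = 3.6 × 10 × 0.6000 = 21.600 N, and the normal force is N = mg cos 36.87° = 3.6 × 10 × 0.8000 = 28.800 N.
Kinetic friction acts up the slope with magnitude f = μN = 0.49 × 28.800 = 14.112 N.
Net force along the incline is 21.600 − 14.112 = 7.488 N, so a = 7.488 / 3.6 = 2.0800 m/s².

2.08 m/s²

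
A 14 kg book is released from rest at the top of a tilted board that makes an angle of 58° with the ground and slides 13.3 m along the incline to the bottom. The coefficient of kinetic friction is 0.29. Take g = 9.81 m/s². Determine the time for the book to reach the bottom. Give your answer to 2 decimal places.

1.98 s

The weight component along the incline is mg sin 58° = 116.471 N and the normal force is N = mg cos 58° = 72.779 N.
Friction up the slope is f = μN = 0.29 × 72.779 = 21.106 N, so the net downslope force is 116.471 − 21.106 = 95.365 N and a = 95.365 / 14 = 6.8118 m/s².
Starting from rest, L = ½at², so t = √(2L/a) = √(2 × 13.3 / 6.8118) = 1.9761 s.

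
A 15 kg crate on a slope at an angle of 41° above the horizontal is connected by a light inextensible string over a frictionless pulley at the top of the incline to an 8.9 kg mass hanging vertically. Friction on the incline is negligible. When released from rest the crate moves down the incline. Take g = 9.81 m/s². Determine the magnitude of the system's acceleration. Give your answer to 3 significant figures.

For the crate on the incline: the weight component along the slope is m₁g sin 41° = 15 × 9.81 × 0.6561 = 96.545 N and the normal force is N = m₁g cos 41° = 111.056 N.
Newton's second law for the crate (down-slope positive): 96.545 − T = 15 a. For the hanging mass (upward positive): T − 8.9 × 9.81 = 8.9 a.
Adding the two equations eliminates T: 9.236 = 23.9 a, so a = 0.3864 m/s².

0.386 m/s²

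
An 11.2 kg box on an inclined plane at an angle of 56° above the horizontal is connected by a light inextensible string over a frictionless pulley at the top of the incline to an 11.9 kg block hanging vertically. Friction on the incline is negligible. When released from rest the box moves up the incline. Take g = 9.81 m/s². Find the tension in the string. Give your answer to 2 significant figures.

100 N

For the box on the incline: the weight component along the slope is m₁g sin 56° = 11.2 × 9.81 × 0.8290 = 91.084 N and the normal force is N = m₁g cos 56° = 61.440 N.
Newton's second law for the box (up-slope positive): T − 91.084 = 11.2 a. For the hanging block (downward positive): 11.9 × 9.81 − T = 11.9 a.
Adding the two equations eliminates T: 25.655 = 23.1 a, so a = 1.1106 m/s².
Then from the hanging block's equation, T = 11.9 × (9.81 − 1.1106) = 103.523 N.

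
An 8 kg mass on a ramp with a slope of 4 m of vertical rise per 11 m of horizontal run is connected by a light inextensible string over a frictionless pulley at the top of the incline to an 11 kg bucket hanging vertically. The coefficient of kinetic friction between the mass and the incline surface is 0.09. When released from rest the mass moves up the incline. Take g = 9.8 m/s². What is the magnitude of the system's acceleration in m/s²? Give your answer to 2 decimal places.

3.91 m/s²

For the mass on the incline: the weight component along the slope is m₁g sin 19.98° = 8 × 9.8 × 0.3417 = 26.789 N and the normal force is N = m₁g cos 19.98° = 73.680 N.
Kinetic friction opposes the mass's motion up the incline: f = μN = 0.09 × 73.680 = 6.631 N acting down the slope.
Newton's second law for the mass (up-slope positive): T − 26.789 − 6.631 = 8 a. For the hanging bucket (downward positive): 11 × 9.8 − T = 11 a.
Adding the two equations eliminates T: 74.380 = 19 a, so a = 3.9147 m/s².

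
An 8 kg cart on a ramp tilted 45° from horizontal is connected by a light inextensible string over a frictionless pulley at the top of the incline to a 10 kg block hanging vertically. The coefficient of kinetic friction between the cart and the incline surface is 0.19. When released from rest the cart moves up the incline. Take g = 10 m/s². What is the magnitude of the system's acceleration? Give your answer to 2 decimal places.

1.82 m/s²

For the cart on the incline: the weight component along the slope is m₁g sin 45° = 8 × 10 × 0.7071 = 56.568 N and the normal force is N = m₁g cos 45° = 56.569 N.
Kinetic friction opposes the cart's motion up the incline: f = μN = 0.19 × 56.569 = 10.748 N acting down the slope.
Newton's second law for the cart (up-slope positive): T − 56.568 − 10.748 = 8 a. For the hanging block (downward positive): 10 × 10 − T = 10 a.
Adding the two equations eliminates T: 32.684 = 18 a, so a = 1.8158 m/s².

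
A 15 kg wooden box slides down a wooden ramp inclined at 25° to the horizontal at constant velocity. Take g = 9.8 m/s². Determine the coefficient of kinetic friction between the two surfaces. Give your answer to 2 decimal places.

0.47

At constant velocity the net force along the incline is zero: mg sin 25° = μ mg cos 25°.
So μ = tan 25° = 0.4226 / 0.9063 = 0.4663.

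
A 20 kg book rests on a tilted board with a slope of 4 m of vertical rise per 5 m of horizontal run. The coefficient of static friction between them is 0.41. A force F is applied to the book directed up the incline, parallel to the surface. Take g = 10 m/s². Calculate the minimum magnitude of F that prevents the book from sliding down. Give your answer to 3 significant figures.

60.9 N

The normal force is N = mg cos 38.66° = 156.174 N. With F at its minimum the book is on the verge of sliding down, so static friction is at its maximum μ_s N = 0.41 × 156.174 = 64.031 N and acts up the slope.
Equilibrium along the incline: F + μ_s N = mg sin 38.66°, so F = 124.939 − 64.031 = 60.908 N.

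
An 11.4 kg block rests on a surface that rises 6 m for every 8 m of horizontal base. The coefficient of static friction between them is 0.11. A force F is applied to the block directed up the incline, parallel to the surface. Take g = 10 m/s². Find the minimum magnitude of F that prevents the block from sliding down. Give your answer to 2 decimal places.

The normal force is N = mg cos 36.87° = 91.200 N. With F at its minimum the block is on the verge of sliding down, so static friction is at its maximum μ_s N = 0.11 × 91.200 = 10.032 N and acts up the slope.
Equilibrium along the incline: F + μ_s N = mg sin 36.87°, so F = 68.400 − 10.032 = 58.368 N.

58.37 N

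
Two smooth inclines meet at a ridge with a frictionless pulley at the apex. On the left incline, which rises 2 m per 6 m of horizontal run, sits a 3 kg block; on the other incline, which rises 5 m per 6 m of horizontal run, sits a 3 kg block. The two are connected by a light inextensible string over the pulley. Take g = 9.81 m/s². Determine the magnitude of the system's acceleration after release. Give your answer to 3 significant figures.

Resolve each weight along its own incline: the 3 kg mass has component 3 × 9.81 × sin 18.43° = 9.307 N down its slope, and the 3 kg mass has 3 × 9.81 × sin 39.81° = 18.841 N down its slope.
The 3 kg side's 18.841 N exceeds the other side's 9.307 N, so that mass slides down and the 3 kg mass slides up. Taking that direction as positive, Newton's second law for the whole system gives 18.841 − 9.307 = (3 + 3) a, so a = 9.534 / 6 = 1.5890 m/s².

1.59 m/s²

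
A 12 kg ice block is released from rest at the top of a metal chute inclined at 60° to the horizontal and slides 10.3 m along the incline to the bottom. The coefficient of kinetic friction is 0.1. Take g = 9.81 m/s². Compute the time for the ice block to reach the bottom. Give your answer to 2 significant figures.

1.6 s

The weight component along the incline is mg sin 60° = 101.949 N and the normal force is N = mg cos 60° = 58.860 N.
Friction up the slope is f = μN = 0.1 × 58.860 = 5.886 N, so the net downslope force is 101.949 − 5.886 = 96.063 N and a = 96.063 / 12 = 8.0053 m/s².
Starting from rest, L = ½at², so t = √(2L/a) = √(2 × 10.3 / 8.0053) = 1.6041 s.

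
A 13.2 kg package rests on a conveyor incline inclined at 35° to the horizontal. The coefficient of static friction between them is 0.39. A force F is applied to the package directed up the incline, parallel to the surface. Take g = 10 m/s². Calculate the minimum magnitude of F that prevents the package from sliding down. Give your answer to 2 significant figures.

34 N

The normal force is N = mg cos 35° = 108.128 N. With F at its minimum the package is on the verge of sliding down, so static friction is at its maximum μ_s N = 0.39 × 108.128 = 42.170 N and acts up the slope.
Equilibrium along the incline: F + μ_s N = mg sin 35°, so F = 75.712 − 42.170 = 33.542 N.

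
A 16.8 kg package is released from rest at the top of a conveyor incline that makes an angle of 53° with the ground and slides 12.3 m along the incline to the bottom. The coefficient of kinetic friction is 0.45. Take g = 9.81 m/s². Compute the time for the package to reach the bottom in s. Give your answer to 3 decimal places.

2.180 s

The weight component along the incline is mg sin 53° = 131.622 N and the normal force is N = mg cos 53° = 99.184 N.
Friction up the slope is f = μN = 0.45 × 99.184 = 44.633 N, so the net downslope force is 131.622 − 44.633 = 86.989 N and a = 86.989 / 16.8 = 5.1779 m/s².
Starting from rest, L = ½at², so t = √(2L/a) = √(2 × 12.3 / 5.1779) = 2.1797 s.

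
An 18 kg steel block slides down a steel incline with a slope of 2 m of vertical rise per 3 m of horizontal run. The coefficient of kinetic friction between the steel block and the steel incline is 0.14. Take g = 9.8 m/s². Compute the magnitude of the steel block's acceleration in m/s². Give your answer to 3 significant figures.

4.29 m/s²

Resolving the weight along the incline: the component pulling the steel block down the slope is mg sin 33.69° = 18 × 9.8 × 0.5547 = 97.849 N, and the normal force is N = mg cos 33.69° = 18 × 9.8 × 0.8321 = 146.782 N.
Kinetic friction acts up the slope with magnitude f = μN = 0.14 × 146.782 = 20.549 N.
Net force along the incline is 97.849 − 20.549 = 77.300 N, so a = 77.300 / 18 = 4.2944 m/s².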